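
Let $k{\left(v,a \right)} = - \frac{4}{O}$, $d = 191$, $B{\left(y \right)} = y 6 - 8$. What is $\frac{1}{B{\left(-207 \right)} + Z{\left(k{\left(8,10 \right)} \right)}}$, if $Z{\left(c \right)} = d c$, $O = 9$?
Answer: $- \frac{9}{12014} \approx -0.00074913$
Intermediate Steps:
$B{\left(y \right)} = -8 + 6 y$ ($B{\left(y \right)} = 6 y - 8 = -8 + 6 y$)
$k{\left(v,a \right)} = - \frac{4}{9}$
$Z{\left(c \right)} = 191 c$
$\frac{1}{B{\left(-207 \right)} + Z{\left(k{\left(8,10 \right)} \right)}} = \frac{1}{\left(-8 + 6 \left(-207\right)\right) + 191 \left(- \frac{4}{9}\right)} = \frac{1}{\left(-8 - 1242\right) - \frac{764}{9}} = \frac{1}{-1250 - \frac{764}{9}} = \frac{1}{- \frac{12014}{9}} = - \frac{9}{12014}$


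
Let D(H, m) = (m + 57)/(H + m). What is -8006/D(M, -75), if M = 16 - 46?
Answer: -140105/3 ≈ -46702.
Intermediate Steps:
M = -30
D(H, m) = (57 + m)/(H + m)
-8006/D(M, -75) = -8006*(-30 - 75)/(57 - 75) = -8006/(-18/(-105)) = -8006/((-1/105*(-18))) = -8006/6/35 = -8006*35/6 = -140105/3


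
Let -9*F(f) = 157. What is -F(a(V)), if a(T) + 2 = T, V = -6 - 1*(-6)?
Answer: 157/9 ≈ 17.444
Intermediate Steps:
V = 0 (V = -6 + 6 = 0)
a(T) = -2 + T
F(f) = -157/9 (F(f) = -⅑*157 = -157/9)
-F(a(V)) = -1*(-157/9) = 157/9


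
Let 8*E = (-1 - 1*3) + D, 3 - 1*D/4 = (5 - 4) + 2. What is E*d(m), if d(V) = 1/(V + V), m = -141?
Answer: 1/564 ≈ 0.0017731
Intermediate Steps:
D = 0 (D = 12 - 4*((5 - 4) + 2) = 12 - 4*(1 + 2) = 12 - 4*3 = 12 - 12 = 0)
d(V) = 1/(2*V)
E = -1/2 (E = ((-1 - 1*3) + 0)/8 = ((-1 - 3) + 0)/8 = (-4 + 0)/8 = (1/8)*(-4) = -1/2 ≈ -0.50000)
E*d(m) = -1/(4*(-141)) = -(-1)/(4*141) = -1/2*(-1/282) = 1/564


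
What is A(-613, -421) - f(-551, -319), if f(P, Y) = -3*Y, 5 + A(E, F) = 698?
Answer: -264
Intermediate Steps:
A(E, F) = 693 (A(E, F) = -5 + 698 = 693)
A(-613, -421) - f(-551, -319) = 693 - (-3)*(-319) = 693 - 1*957 = 693 - 957 = -264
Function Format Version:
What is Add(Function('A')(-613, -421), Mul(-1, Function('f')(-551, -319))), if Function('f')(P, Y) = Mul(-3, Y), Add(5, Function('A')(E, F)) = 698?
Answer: -264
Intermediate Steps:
Function('A')(E, F) = 693 (Function('A')(E, F) = Add(-5, 698) = 693)
Add(Function('A')(-613, -421), Mul(-1, Function('f')(-551, -319))) = Add(693, Mul(-1, Mul(-3, -319))) = Add(693, Mul(-1, 957)) = Add(693, -957) = -264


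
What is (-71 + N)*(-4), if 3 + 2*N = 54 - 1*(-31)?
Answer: 120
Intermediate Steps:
N = 41 (N = -3/2 + (54 - 1*(-31))/2 = -3/2 + (54 + 31)/2 = -3/2 + (½)*85 = -3/2 + 85/2 = 41)
(-71 + N)*(-4) = (-71 + 41)*(-4) = -30*(-4) = 120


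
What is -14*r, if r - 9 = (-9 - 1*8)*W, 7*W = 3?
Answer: -24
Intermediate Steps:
W = 3/7 (W = (⅐)*3 = 3/7 ≈ 0.42857)
r = 12/7 (r = 9 + (-9 - 1*8)*(3/7) = 9 + (-9 - 8)*(3/7) = 9 - 17*3/7 = 9 - 51/7 = 12/7 ≈ 1.7143)
-14*r = -14*12/7 = -24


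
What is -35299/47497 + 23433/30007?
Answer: 53780108/1425242479 ≈ 0.037734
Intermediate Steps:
-35299/47497 + 23433/30007 = 53780108/1425242479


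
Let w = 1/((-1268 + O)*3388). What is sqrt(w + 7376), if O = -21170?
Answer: sqrt(88070535515109238)/3455452 ≈ 85.884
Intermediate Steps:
w = -1/76019944 (w = 1/(-1268 - 21170*3388) = (1/3388)/(-22438) = -1/22438*1/3388 = -1/76019944 ≈ -1.3154e-8)
sqrt(w + 7376) = sqrt(-1/76019944 + 7376) = sqrt(560723106943/76019944) = sqrt(88070535515109238)/3455452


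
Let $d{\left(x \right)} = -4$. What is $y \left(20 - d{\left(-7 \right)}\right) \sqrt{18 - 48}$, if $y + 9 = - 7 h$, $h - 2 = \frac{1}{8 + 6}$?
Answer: $- 564 i \sqrt{30} \approx - 3089.2 i$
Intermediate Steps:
$h = \frac{29}{14}$ ($h = 2 + \frac{1}{8 + 6} = 2 + \frac{1}{14} = \frac{29}{14} \approx 2.0714$)
$y = - \frac{47}{2}$ ($y = -9 - \frac{29}{2} = - \frac{47}{2} \approx -23.5$)
$y \left(20 - d{\left(-7 \right)}\right) \sqrt{18 - 48} = - \frac{47 \left(20 - -4\right)}{2} \sqrt{18 - 48} = - \frac{47 \left(20 + 4\right)}{2} \sqrt{-30} = \left(- \frac{47}{2}\right) 24 i \sqrt{30} = - 564 i \sqrt{30}$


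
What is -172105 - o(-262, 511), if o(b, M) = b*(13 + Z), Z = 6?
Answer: -167127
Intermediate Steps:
o(b, M) = 19*b (o(b, M) = b*(13 + 6) = b*19 = 19*b)
-172105 - o(-262, 511) = -172105 - 19*(-262) = -172105 - 1*(-4978) = -172105 + 4978 = -167127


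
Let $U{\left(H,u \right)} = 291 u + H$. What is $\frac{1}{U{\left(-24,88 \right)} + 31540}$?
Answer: $\frac{1}{57124} \approx 1.7506 \cdot 10^{-5}$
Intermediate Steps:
$U{\left(H,u \right)} = H + 291 u$
$\frac{1}{U{\left(-24,88 \right)} + 31540} = \frac{1}{\left(-24 + 291 \cdot 88\right) + 31540} = \frac{1}{\left(-24 + 25608\right) + 31540} = \frac{1}{25584 + 31540} = \frac{1}{57124}$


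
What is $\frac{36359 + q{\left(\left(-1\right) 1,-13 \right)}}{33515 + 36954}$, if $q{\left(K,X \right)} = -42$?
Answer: $\frac{36317}{70469} \approx 0.51536$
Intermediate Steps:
$\frac{36359 + q{\left(\left(-1\right) 1,-13 \right)}}{33515 + 36954} = \frac{36359 - 42}{33515 + 36954} = \frac{36317}{70469}$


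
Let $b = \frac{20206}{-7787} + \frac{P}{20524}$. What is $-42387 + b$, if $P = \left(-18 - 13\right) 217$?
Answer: $- \frac{967824839607}{22831484} \approx -42390.0$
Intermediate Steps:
$P = -6727$ ($P = \left(-31\right) 217 = -6727$)
$b = - \frac{66727299}{22831484}$ ($b = \frac{20206}{-7787} - \frac{6727}{20524} = 20206 \left(- \frac{1}{7787}\right) - \frac{961}{2932} = - \frac{20206}{7787} - \frac{961}{2932} = - \frac{66727299}{22831484} \approx -2.9226$)
$-42387 + b = -42387 - \frac{66727299}{22831484} = - \frac{967824839607}{22831484}$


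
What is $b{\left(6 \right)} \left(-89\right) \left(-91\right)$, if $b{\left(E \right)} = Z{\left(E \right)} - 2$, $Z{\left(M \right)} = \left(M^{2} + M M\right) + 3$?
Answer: $591227$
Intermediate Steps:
$Z{\left(M \right)} = 3 + 2 M^{2}$ ($Z{\left(M \right)} = \left(M^{2} + M^{2}\right) + 3 = 2 M^{2} + 3 = 3 + 2 M^{2}$)
$b{\left(E \right)} = 1 + 2 E^{2}$ ($b{\left(E \right)} = \left(3 + 2 E^{2}\right) - 2 = 1 + 2 E^{2}$)
$b{\left(6 \right)} \left(-89\right) \left(-91\right) = \left(1 + 2 \cdot 6^{2}\right) \left(-89\right) \left(-91\right) = \left(1 + 2 \cdot 36\right) \left(-89\right) \left(-91\right) = \left(1 + 72\right) \left(-89\right) \left(-91\right) = 73 \left(-89\right) \left(-91\right) = \left(-6497\right) \left(-91\right) = 591227$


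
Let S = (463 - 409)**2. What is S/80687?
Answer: 2916/80687 ≈ 0.036140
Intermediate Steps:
S = 2916 (S = 54**2 = 2916)
S/80687 = 2916/80687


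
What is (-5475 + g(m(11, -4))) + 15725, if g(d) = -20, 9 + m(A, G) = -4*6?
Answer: 10230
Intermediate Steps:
m(A, G) = -33 (m(A, G) = -9 - 4*6 = -9 - 24 = -33)
(-5475 + g(m(11, -4))) + 15725 = (-5475 - 20) + 15725 = -5495 + 15725 = 10230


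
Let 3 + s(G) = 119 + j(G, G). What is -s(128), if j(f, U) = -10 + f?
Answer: -234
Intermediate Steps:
s(G) = 106 + G (s(G) = -3 + (119 + (-10 + G)) = -3 + (109 + G) = 106 + G)
-s(128) = -(106 + 128) = -1*234 = -234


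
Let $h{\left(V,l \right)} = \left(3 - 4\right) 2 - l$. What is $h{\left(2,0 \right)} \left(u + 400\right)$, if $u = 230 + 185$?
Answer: $-1630$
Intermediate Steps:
$u = 415$
$h{\left(V,l \right)} = -2 - l$ ($h{\left(V,l \right)} = \left(-1\right) 2 - l = -2 - l$)
$h{\left(2,0 \right)} \left(u + 400\right) = \left(-2 - 0\right) \left(415 + 400\right) = \left(-2 + 0\right) 815 = \left(-2\right) 815 = -1630$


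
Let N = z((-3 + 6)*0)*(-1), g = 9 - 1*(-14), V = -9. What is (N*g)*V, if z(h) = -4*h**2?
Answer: 0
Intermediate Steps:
g = 23 (g = 9 + 14 = 23)
N = 0 (N = -4*((-3 + 6)*0)**2*(-1) = -4*(3*0)**2*(-1) = -4*0**2*(-1) = -4*0*(-1) = 0*(-1) = 0)
(N*g)*V = (0*23)*(-9) = 0*(-9) = 0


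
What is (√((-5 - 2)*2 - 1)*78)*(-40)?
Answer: -3120*I*√15 ≈ -12084.0*I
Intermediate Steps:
(√((-5 - 2)*2 - 1)*78)*(-40) = (√(-7*2 - 1)*78)*(-40) = (√(-14 - 1)*78)*(-40) = (√(-15)*78)*(-40) = ((I*√15)*78)*(-40) = (78*I*√15)*(-40) = -3120*I*√15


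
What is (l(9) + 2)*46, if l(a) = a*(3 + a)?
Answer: 5060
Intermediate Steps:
(l(9) + 2)*46 = (9*(3 + 9) + 2)*46 = (9*12 + 2)*46 = (108 + 2)*46 = 110*46 = 5060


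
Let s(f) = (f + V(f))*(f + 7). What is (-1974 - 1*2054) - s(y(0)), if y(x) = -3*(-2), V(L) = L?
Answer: -4184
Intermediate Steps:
y(x) = 6
s(f) = 2*f*(7 + f) (s(f) = (f + f)*(f + 7) = (2*f)*(7 + f) = 2*f*(7 + f))
(-1974 - 1*2054) - s(y(0)) = (-1974 - 1*2054) - 2*6*(7 + 6) = (-1974 - 2054) - 2*6*13 = -4028 - 1*156 = -4028 - 156 = -4184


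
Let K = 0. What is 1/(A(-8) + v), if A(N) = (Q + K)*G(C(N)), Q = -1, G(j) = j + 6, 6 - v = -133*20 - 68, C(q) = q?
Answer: 1/2736 ≈ 0.00036550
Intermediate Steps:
v = 2734 (v = 6 - (-133*20 - 68) = 6 - (-2660 - 68) = 6 - 1*(-2728) = 6 + 2728 = 2734)
G(j) = 6 + j
A(N) = -6 - N (A(N) = (-1 + 0)*(6 + N) = -(6 + N) = -6 - N)
1/(A(-8) + v) = 1/((-6 - 1*(-8)) + 2734) = 1/((-6 + 8) + 2734) = 1/(2 + 2734) = 1/2736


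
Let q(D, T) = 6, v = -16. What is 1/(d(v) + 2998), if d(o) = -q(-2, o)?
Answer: 1/2992 ≈ 0.00033422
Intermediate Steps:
d(o) = -6 (d(o) = -1*6 = -6)
1/(d(v) + 2998) = 1/(-6 + 2998) = 1/2992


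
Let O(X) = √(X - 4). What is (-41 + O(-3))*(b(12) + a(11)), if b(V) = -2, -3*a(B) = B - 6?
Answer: 451/3 - 11*I*√7/3 ≈ 150.33 - 9.7011*I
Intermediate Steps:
a(B) = 2 - B/3 (a(B) = -(B - 6)/3 = -(-6 + B)/3 = 2 - B/3)
O(X) = √(-4 + X)
(-41 + O(-3))*(b(12) + a(11)) = (-41 + √(-4 - 3))*(-2 + (2 - ⅓*11)) = (-41 + √(-7))*(-2 + (2 - 11/3)) = (-41 + I*√7)*(-2 - 5/3) = (-41 + I*√7)*(-11/3) = 451/3 - 11*I*√7/3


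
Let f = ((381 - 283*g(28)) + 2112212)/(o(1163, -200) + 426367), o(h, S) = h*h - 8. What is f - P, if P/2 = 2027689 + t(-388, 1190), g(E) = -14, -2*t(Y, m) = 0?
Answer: -7214223358229/1778928 ≈ -4.0554e+6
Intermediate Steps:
o(h, S) = -8 + h² (o(h, S) = h² - 8 = -8 + h²)
t(Y, m) = 0 (t(Y, m) = -½*0 = 0)
P = 4055378 (P = 2*(2027689 + 0) = 2*2027689 = 4055378)
f = 2116555/1778928 (f = ((381 - 283*(-14)) + 2112212)/((-8 + 1163²) + 426367) = ((381 + 3962) + 2112212)/((-8 + 1352569) + 426367) = (4343 + 2112212)/(1352561 + 426367) = 2116555/1778928 ≈ 1.1898)
f - P = 2116555/1778928 - 1*4055378 = 2116555/1778928 - 4055378 = -7214223358229/1778928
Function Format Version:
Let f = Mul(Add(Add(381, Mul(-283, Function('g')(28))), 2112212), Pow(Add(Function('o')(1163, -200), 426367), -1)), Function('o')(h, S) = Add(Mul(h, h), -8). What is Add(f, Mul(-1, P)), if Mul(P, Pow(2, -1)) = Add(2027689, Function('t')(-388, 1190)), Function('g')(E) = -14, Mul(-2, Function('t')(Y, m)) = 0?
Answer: Rational(-7214223358229, 1778928) ≈ -4.0554e+6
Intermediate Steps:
Function('o')(h, S) = Add(-8, Pow(h, 2)) (Function('o')(h, S) = Add(Pow(h, 2), -8) = Add(-8, Pow(h, 2)))
Function('t')(Y, m) = 0 (Function('t')(Y, m) = Mul(Rational(-1, 2), 0) = 0)
P = 4055378 (P = Mul(2, Add(2027689, 0)) = Mul(2, 2027689) = 4055378)
f = Rational(2116555, 1778928) (f = Mul(Add(Add(381, Mul(-283, -14)), 2112212), Pow(Add(Add(-8, Pow(1163, 2)), 426367), -1)) = Mul(Add(Add(381, 3962), 2112212), Pow(Add(Add(-8, 1352569), 426367), -1)) = Mul(Add(4343, 2112212), Pow(Add(1352561, 426367), -1)) = Mul(2116555, Pow(1778928, -1)) = Mul(2116555, Rational(1, 1778928)) = Rational(2116555, 1778928) ≈ 1.1898)
Add(f, Mul(-1, P)) = Add(Rational(2116555, 1778928), Mul(-1, 4055378)) = Add(Rational(2116555, 1778928), -4055378) = Rational(-7214223358229, 1778928)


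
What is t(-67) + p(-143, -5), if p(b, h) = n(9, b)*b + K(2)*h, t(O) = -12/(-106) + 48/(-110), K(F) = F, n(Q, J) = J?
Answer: 59578743/2915 ≈ 20439.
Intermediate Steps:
t(O) = -942/2915 (t(O) = -12*(-1/106) + 48*(-1/110) = 6/53 - 24/55 = -942/2915)
p(b, h) = b² + 2*h (p(b, h) = b*b + 2*h = b² + 2*h)
t(-67) + p(-143, -5) = -942/2915 + ((-143)² + 2*(-5)) = -942/2915 + (20449 - 10) = -942/2915 + 20439 = 59578743/2915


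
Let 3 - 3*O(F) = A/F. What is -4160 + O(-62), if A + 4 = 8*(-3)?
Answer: -386801/93 ≈ -4159.1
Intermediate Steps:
A = -28 (A = -4 + 8*(-3) = -4 - 24 = -28)
O(F) = 1 + 28/(3*F) (O(F) = 1 - (-28)/(3*F) = 1 + 28/(3*F))
-4160 + O(-62) = -4160 + (28/3 - 62)/(-62) = -4160 - 1/62*(-158/3) = -4160 + 79/93 = -386801/93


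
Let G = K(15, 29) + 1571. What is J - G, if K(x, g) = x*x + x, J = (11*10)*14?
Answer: -271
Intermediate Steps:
J = 1540 (J = 110*14 = 1540)
K(x, g) = x + x² (K(x, g) = x² + x = x + x²)
G = 1811 (G = 15*(1 + 15) + 1571 = 15*16 + 1571 = 240 + 1571 = 1811)
J - G = 1540 - 1*1811 = 1540 - 1811 = -271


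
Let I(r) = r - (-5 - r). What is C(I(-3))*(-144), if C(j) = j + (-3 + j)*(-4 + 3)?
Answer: -432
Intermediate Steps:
I(r) = 5 + 2*r (I(r) = r + (5 + r) = 5 + 2*r)
C(j) = 3 (C(j) = j + (-3 + j)*(-1) = j + (3 - j) = 3)
C(I(-3))*(-144) = 3*(-144) = -432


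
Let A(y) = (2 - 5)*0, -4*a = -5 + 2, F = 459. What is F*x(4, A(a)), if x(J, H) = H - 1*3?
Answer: -1377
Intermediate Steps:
a = ¾ (a = -(-5 + 2)/4 = -¼*(-3) = ¾ ≈ 0.75000)
A(y) = 0 (A(y) = -3*0 = 0)
x(J, H) = -3 + H (x(J, H) = H - 3 = -3 + H)
F*x(4, A(a)) = 459*(-3 + 0) = 459*(-3) = -1377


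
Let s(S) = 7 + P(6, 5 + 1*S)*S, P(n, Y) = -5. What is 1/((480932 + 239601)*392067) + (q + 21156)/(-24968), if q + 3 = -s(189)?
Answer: -6240645903882733/7053390382000248 ≈ -0.88477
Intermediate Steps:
s(S) = 7 - 5*S
q = 935 (q = -3 - (7 - 5*189) = -3 - (7 - 945) = -3 - 1*(-938) = -3 + 938 = 935)
1/((480932 + 239601)*392067) + (q + 21156)/(-24968) = 1/((480932 + 239601)*392067) + (935 + 21156)/(-24968) = (1/392067)/720533 + 22091*(-1/24968) = (1/720533)*(1/392067) - 22091/24968 = 1/282497211711 - 22091/24968 = -6240645903882733/7053390382000248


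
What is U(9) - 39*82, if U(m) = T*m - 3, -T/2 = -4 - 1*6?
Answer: -3021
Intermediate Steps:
T = 20 (T = -2*(-4 - 1*6) = -2*(-4 - 6) = -2*(-10) = 20)
U(m) = -3 + 20*m (U(m) = 20*m - 3 = -3 + 20*m)
U(9) - 39*82 = (-3 + 20*9) - 39*82 = (-3 + 180) - 3198 = 177 - 3198 = -3021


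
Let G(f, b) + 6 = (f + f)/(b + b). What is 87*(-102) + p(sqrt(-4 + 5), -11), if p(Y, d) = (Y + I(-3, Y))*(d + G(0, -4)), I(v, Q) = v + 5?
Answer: -8925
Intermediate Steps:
G(f, b) = -6 + f/b (G(f, b) = -6 + (f + f)/(b + b) = -6 + (2*f)/((2*b)) = -6 + (2*f)*(1/(2*b)) = -6 + f/b)
I(v, Q) = 5 + v
p(Y, d) = (-6 + d)*(2 + Y) (p(Y, d) = (Y + (5 - 3))*(d + (-6 + 0/(-4))) = (Y + 2)*(d + (-6 + 0*(-1/4))) = (2 + Y)*(d + (-6 + 0)) = (2 + Y)*(d - 6) = (2 + Y)*(-6 + d) = (-6 + d)*(2 + Y))
87*(-102) + p(sqrt(-4 + 5), -11) = 87*(-102) + (-12 - 6*sqrt(-4 + 5) + 2*(-11) + sqrt(-4 + 5)*(-11)) = -8874 + (-12 - 6*sqrt(1) - 22 + sqrt(1)*(-11)) = -8874 + (-12 - 6*1 - 22 + 1*(-11)) = -8874 + (-12 - 6 - 22 - 11) = -8874 - 51 = -8925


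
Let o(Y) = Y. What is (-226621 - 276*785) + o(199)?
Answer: -443082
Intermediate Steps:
(-226621 - 276*785) + o(199) = (-226621 - 276*785) + 199 = (-226621 - 216660) + 199 = -443281 + 199 = -443082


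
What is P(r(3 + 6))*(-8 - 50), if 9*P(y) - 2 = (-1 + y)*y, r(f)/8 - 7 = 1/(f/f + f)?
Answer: -4598588/225 ≈ -20438.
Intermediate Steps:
r(f) = 56 + 8/(1 + f) (r(f) = 56 + 8/(f/f + f) = 56 + 8/(1 + f))
P(y) = 2/9 + y*(-1 + y)/9 (P(y) = 2/9 + ((-1 + y)*y)/9 = 2/9 + (y*(-1 + y))/9 = 2/9 + y*(-1 + y)/9)
P(r(3 + 6))*(-8 - 50) = (2/9 - 8*(8 + 7*(3 + 6))/(9*(1 + (3 + 6))) + (8*(8 + 7*(3 + 6))/(1 + (3 + 6)))²/9)*(-8 - 50) = (2/9 - 8*(8 + 7*9)/(9*(1 + 9)) + (8*(8 + 7*9)/(1 + 9))²/9)*(-58) = (2/9 - 8*(8 + 63)/(9*10) + (8*(8 + 63)/10)²/9)*(-58) = (2/9 - 8*71/(9*10) + (8*(⅒)*71)²/9)*(-58) = (2/9 - ⅑*284/5 + (284/5)²/9)*(-58) = (2/9 - 284/45 + (⅑)*(80656/25))*(-58) = (2/9 - 284/45 + 80656/225)*(-58) = (79286/225)*(-58) = -4598588/225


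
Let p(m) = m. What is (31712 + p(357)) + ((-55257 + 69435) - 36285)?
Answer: 9962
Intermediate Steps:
(31712 + p(357)) + ((-55257 + 69435) - 36285) = (31712 + 357) + ((-55257 + 69435) - 36285) = 32069 + (14178 - 36285) = 32069 - 22107 = 9962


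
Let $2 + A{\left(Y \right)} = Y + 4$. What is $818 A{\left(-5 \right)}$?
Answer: $-2454$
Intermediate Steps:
$A{\left(Y \right)} = 2 + Y$ ($A{\left(Y \right)} = -2 + \left(Y + 4\right) = -2 + \left(4 + Y\right) = 2 + Y$)
$818 A{\left(-5 \right)} = 818 \left(2 - 5\right) = 818 \left(-3\right) = -2454$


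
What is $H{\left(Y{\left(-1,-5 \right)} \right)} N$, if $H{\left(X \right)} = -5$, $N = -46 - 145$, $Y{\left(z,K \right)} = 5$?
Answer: $955$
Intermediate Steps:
$N = -191$
$H{\left(Y{\left(-1,-5 \right)} \right)} N = \left(-5\right) \left(-191\right) = 955$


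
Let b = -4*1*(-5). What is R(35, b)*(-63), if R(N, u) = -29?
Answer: 1827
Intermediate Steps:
b = 20 (b = -4*(-5) = 20)
R(35, b)*(-63) = -29*(-63) = 1827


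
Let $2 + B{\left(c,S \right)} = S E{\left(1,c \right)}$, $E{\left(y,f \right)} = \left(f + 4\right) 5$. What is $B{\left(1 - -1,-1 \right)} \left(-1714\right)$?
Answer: $54848$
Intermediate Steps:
$E{\left(y,f \right)} = 20 + 5 f$ ($E{\left(y,f \right)} = \left(4 + f\right) 5 = 20 + 5 f$)
$B{\left(c,S \right)} = -2 + S \left(20 + 5 c\right)$
$B{\left(1 - -1,-1 \right)} \left(-1714\right) = \left(-2 + 5 \left(-1\right) \left(4 + \left(1 - -1\right)\right)\right) \left(-1714\right) = \left(-2 + 5 \left(-1\right) \left(4 + \left(1 + 1\right)\right)\right) \left(-1714\right) = \left(-2 + 5 \left(-1\right) \left(4 + 2\right)\right) \left(-1714\right) = \left(-2 + 5 \left(-1\right) 6\right) \left(-1714\right) = \left(-2 - 30\right) \left(-1714\right) = \left(-32\right) \left(-1714\right) = 54848$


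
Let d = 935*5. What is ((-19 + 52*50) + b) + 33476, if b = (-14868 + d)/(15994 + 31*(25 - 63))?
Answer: 534210319/14816 ≈ 36056.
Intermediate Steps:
d = 4675
b = -10193/14816 (b = (-14868 + 4675)/(15994 + 31*(25 - 63)) = -10193/(15994 + 31*(-38)) = -10193/(15994 - 1178) = -10193/14816 ≈ -0.68797)
((-19 + 52*50) + b) + 33476 = ((-19 + 52*50) - 10193/14816) + 33476 = ((-19 + 2600) - 10193/14816) + 33476 = (2581 - 10193/14816) + 33476 = 38229903/14816 + 33476 = 534210319/14816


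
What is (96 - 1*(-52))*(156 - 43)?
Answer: 16724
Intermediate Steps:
(96 - 1*(-52))*(156 - 43) = (96 + 52)*113 = 148*113 = 16724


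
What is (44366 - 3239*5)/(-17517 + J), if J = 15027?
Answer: -28171/2490 ≈ -11.314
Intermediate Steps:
(44366 - 3239*5)/(-17517 + J) = (44366 - 3239*5)/(-17517 + 15027) = (44366 - 16195)/(-2490) = 28171*(-1/2490) = -28171/2490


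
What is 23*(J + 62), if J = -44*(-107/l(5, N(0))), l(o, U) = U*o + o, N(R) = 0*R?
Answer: 115414/5 ≈ 23083.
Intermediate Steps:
N(R) = 0
l(o, U) = o + U*o
J = 4708/5 (J = -44*(-107/(5*(1 + 0))) = -44/((5*1)*(-1/107)) = -44/(5*(-1/107)) = -44/(-5/107) = -44*(-107/5) = 4708/5 ≈ 941.60)
23*(J + 62) = 23*(4708/5 + 62) = 23*(5018/5) = 115414/5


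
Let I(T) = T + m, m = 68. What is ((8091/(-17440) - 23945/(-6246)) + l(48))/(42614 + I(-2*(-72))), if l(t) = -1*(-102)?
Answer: 5738974447/2332523229120 ≈ 0.0024604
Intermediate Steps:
l(t) = 102
I(T) = 68 + T (I(T) = T + 68 = 68 + T)
((8091/(-17440) - 23945/(-6246)) + l(48))/(42614 + I(-2*(-72))) = ((8091/(-17440) - 23945/(-6246)) + 102)/(42614 + (68 - 2*(-72))) = ((8091*(-1/17440) - 23945*(-1/6246)) + 102)/(42614 + (68 + 144)) = ((-8091/17440 + 23945/6246) + 102)/(42614 + 212) = (183532207/54465120 + 102)/42826 = (5738974447/54465120)*(1/42826) = 5738974447/2332523229120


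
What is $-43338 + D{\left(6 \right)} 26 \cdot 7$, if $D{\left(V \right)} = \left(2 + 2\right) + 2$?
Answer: $-42246$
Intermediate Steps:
$D{\left(V \right)} = 6$ ($D{\left(V \right)} = 4 + 2 = 6$)
$-43338 + D{\left(6 \right)} 26 \cdot 7 = -43338 + 6 \cdot 26 \cdot 7 = -43338 + 156 \cdot 7 = -43338 + 1092 = -42246$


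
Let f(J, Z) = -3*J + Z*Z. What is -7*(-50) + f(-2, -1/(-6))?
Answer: 12817/36 ≈ 356.03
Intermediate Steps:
f(J, Z) = Z² - 3*J (f(J, Z) = -3*J + Z² = Z² - 3*J)
-7*(-50) + f(-2, -1/(-6)) = -7*(-50) + ((-1/(-6))² - 3*(-2)) = 350 + ((-1*(-⅙))² + 6) = 350 + ((⅙)² + 6) = 350 + (1/36 + 6) = 350 + 217/36 = 12817/36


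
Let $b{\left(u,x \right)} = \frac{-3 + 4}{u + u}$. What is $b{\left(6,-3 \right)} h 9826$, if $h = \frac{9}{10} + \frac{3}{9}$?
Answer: $\frac{181781}{180} \approx 1009.9$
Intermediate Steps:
$h = \frac{37}{30}$ ($h = 9 \cdot \frac{1}{10} + 3 \cdot \frac{1}{9} = \frac{9}{10} + \frac{1}{3} = \frac{37}{30} \approx 1.2333$)
$b{\left(u,x \right)} = \frac{1}{2 u}$ ($b{\left(u,x \right)} = 1 \frac{1}{2 u} = \frac{1}{2 u}$)
$b{\left(6,-3 \right)} h 9826 = \frac{1}{2 \cdot 6} \cdot \frac{37}{30} \cdot 9826 = \frac{1}{2} \cdot \frac{1}{6} \cdot \frac{37}{30} \cdot 9826 = \frac{1}{12} \cdot \frac{37}{30} \cdot 9826 = \frac{37}{360} \cdot 9826 = \frac{181781}{180}$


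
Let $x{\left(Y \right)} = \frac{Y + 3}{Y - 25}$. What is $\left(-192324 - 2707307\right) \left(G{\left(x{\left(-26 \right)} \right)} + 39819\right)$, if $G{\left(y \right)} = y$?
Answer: $- \frac{5888547437752}{51} \approx -1.1546 \cdot 10^{11}$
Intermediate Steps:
$x{\left(Y \right)} = \frac{3 + Y}{-25 + Y}$
$\left(-192324 - 2707307\right) \left(G{\left(x{\left(-26 \right)} \right)} + 39819\right) = \left(-192324 - 2707307\right) \left(\frac{3 - 26}{-25 - 26} + 39819\right) = - 2899631 \left(\frac{1}{-51} \left(-23\right) + 39819\right) = - 2899631 \left(\left(- \frac{1}{51}\right) \left(-23\right) + 39819\right) = - 2899631 \left(\frac{23}{51} + 39819\right) = \left(-2899631\right) \frac{2030792}{51} = - \frac{5888547437752}{51}$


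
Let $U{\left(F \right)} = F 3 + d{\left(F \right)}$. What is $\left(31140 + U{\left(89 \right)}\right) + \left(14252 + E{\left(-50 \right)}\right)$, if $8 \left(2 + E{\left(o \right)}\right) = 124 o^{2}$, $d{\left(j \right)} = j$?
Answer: $84496$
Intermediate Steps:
$U{\left(F \right)} = 4 F$ ($U{\left(F \right)} = F 3 + F = 3 F + F = 4 F$)
$E{\left(o \right)} = -2 + \frac{31 o^{2}}{2}$ ($E{\left(o \right)} = -2 + \frac{124 o^{2}}{8} = -2 + \frac{31 o^{2}}{2}$)
$\left(31140 + U{\left(89 \right)}\right) + \left(14252 + E{\left(-50 \right)}\right) = \left(31140 + 4 \cdot 89\right) + \left(14252 - \left(2 - \frac{31 \left(-50\right)^{2}}{2}\right)\right) = \left(31140 + 356\right) + \left(14252 + \left(-2 + \frac{31}{2} \cdot 2500\right)\right) = 31496 + \left(14252 + \left(-2 + 38750\right)\right) = 31496 + \left(14252 + 38748\right) = 31496 + 53000 = 84496$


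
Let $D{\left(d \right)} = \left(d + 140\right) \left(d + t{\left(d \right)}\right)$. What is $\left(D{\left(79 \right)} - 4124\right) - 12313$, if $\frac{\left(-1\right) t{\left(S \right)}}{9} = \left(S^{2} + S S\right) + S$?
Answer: $-24756867$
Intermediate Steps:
$t{\left(S \right)} = - 18 S^{2} - 9 S$ ($t{\left(S \right)} = - 9 \left(\left(S^{2} + S S\right) + S\right) = - 9 \left(\left(S^{2} + S^{2}\right) + S\right) = - 9 \left(2 S^{2} + S\right) = - 9 \left(S + 2 S^{2}\right) = - 18 S^{2} - 9 S$)
$D{\left(d \right)} = \left(140 + d\right) \left(d - 9 d \left(1 + 2 d\right)\right)$ ($D{\left(d \right)} = \left(d + 140\right) \left(d - 9 d \left(1 + 2 d\right)\right) = \left(140 + d\right) \left(d - 9 d \left(1 + 2 d\right)\right)$)
$\left(D{\left(79 \right)} - 4124\right) - 12313 = \left(2 \cdot 79 \left(-560 - 99856 - 9 \cdot 79^{2}\right) - 4124\right) - 12313 = \left(2 \cdot 79 \left(-560 - 99856 - 56169\right) - 4124\right) - 12313 = \left(2 \cdot 79 \left(-156585\right) - 4124\right) - 12313 = \left(-24740430 - 4124\right) - 12313 = -24744554 - 12313 = -24756867$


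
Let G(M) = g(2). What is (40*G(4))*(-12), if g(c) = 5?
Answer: -2400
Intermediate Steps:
G(M) = 5
(40*G(4))*(-12) = (40*5)*(-12) = 200*(-12) = -2400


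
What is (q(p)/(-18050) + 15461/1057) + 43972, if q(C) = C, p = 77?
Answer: 839214181861/19078850 ≈ 43987.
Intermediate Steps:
(q(p)/(-18050) + 15461/1057) + 43972 = (77/(-18050) + 15461/1057) + 43972 = (77*(-1/18050) + 15461*(1/1057)) + 43972 = (-77/18050 + 15461/1057) + 43972 = 278989661/19078850 + 43972 = 839214181861/19078850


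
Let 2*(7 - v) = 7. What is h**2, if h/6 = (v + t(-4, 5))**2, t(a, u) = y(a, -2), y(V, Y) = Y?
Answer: 729/4 ≈ 182.25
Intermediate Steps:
v = 7/2 (v = 7 - 1/2*7 = 7 - 7/2 = 7/2 ≈ 3.5000)
t(a, u) = -2
h = 27/2 (h = 6*(7/2 - 2)**2 = 6*(3/2)**2 = 6*(9/4) = 27/2 ≈ 13.500)
h**2 = (27/2)**2 = 729/4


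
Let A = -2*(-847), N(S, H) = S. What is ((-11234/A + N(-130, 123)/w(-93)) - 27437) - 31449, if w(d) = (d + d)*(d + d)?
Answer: -862859911637/14651406 ≈ -58893.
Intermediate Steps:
w(d) = 4*d² (w(d) = (2*d)*(2*d) = 4*d²)
A = 1694
((-11234/A + N(-130, 123)/w(-93)) - 27437) - 31449 = ((-11234/1694 - 130/(4*(-93)²)) - 27437) - 31449 = ((-11234*1/1694 - 130/(4*8649)) - 27437) - 31449 = ((-5617/847 - 130/34596) - 27437) - 31449 = ((-5617/847 - 130*1/34596) - 27437) - 31449 = ((-5617/847 - 65/17298) - 27437) - 31449 = (-97217921/14651406 - 27437) - 31449 = -402087844343/14651406 - 31449 = -862859911637/14651406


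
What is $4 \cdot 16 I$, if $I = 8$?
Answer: $512$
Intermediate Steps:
$4 \cdot 16 I = 4 \cdot 16 \cdot 8 = 64 \cdot 8 = 512$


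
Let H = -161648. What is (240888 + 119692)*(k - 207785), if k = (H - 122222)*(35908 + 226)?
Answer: -3698673279891700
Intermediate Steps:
k = -10257358580 (k = (-161648 - 122222)*(35908 + 226) = -283870*36134 = -10257358580)
(240888 + 119692)*(k - 207785) = (240888 + 119692)*(-10257358580 - 207785) = 360580*(-10257566365) = -3698673279891700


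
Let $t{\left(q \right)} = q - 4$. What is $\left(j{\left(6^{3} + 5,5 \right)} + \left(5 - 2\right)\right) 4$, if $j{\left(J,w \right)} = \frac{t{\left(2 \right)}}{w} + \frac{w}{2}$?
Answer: $\frac{102}{5} \approx 20.4$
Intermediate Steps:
$t{\left(q \right)} = -4 + q$ ($t{\left(q \right)} = q - 4 = -4 + q$)
$j{\left(J,w \right)} = \frac{w}{2} - \frac{2}{w}$ ($j{\left(J,w \right)} = \frac{-4 + 2}{w} + \frac{w}{2} = - \frac{2}{w} + w \frac{1}{2} = - \frac{2}{w} + \frac{w}{2} = \frac{w}{2} - \frac{2}{w}$)
$\left(j{\left(6^{3} + 5,5 \right)} + \left(5 - 2\right)\right) 4 = \left(\left(\frac{1}{2} \cdot 5 - \frac{2}{5}\right) + \left(5 - 2\right)\right) 4 = \left(\left(\frac{5}{2} - \frac{2}{5}\right) + 3\right) 4 = \left(\frac{21}{10} + 3\right) 4 = \frac{51}{10} \cdot 4 = \frac{102}{5}$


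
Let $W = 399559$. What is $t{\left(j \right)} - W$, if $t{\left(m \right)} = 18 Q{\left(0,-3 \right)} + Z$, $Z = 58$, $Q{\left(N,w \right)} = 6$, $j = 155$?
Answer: $-399393$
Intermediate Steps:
$t{\left(m \right)} = 166$ ($t{\left(m \right)} = 18 \cdot 6 + 58 = 108 + 58 = 166$)
$t{\left(j \right)} - W = 166 - 399559 = -399393$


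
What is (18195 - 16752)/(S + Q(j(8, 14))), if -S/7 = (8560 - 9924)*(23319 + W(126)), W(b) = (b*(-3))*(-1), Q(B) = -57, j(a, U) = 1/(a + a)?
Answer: 481/75419633 ≈ 6.3777e-6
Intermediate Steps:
j(a, U) = 1/(2*a)
W(b) = 3*b (W(b) = -3*b*(-1) = 3*b)
S = 226258956 (S = -7*(8560 - 9924)*(23319 + 3*126) = -(-9548)*(23319 + 378) = -(-9548)*23697 = -7*(-32322708) = 226258956)
(18195 - 16752)/(S + Q(j(8, 14))) = (18195 - 16752)/(226258956 - 57) = 1443/226258899 = 1443*(1/226258899) = 481/75419633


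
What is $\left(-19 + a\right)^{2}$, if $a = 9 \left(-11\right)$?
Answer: $13924$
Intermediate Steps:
$a = -99$
$\left(-19 + a\right)^{2} = \left(-19 - 99\right)^{2} = \left(-118\right)^{2} = 13924$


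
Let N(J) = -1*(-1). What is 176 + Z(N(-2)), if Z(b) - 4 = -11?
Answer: 169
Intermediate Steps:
N(J) = 1
Z(b) = -7 (Z(b) = 4 - 11 = -7)
176 + Z(N(-2)) = 176 - 7 = 169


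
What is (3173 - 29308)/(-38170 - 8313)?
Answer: 26135/46483 ≈ 0.56225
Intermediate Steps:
(3173 - 29308)/(-38170 - 8313) = -26135/(-46483) = -26135*(-1/46483) = 26135/46483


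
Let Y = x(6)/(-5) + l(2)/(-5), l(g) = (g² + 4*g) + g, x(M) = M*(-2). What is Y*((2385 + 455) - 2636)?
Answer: -408/5 ≈ -81.600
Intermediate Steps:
x(M) = -2*M
l(g) = g² + 5*g
Y = -⅖ (Y = -2*6/(-5) + (2*(5 + 2))/(-5) = -12*(-⅕) + (2*7)*(-⅕) = 12/5 + 14*(-⅕) = 12/5 - 14/5 = -⅖ ≈ -0.40000)
Y*((2385 + 455) - 2636) = -2*((2385 + 455) - 2636)/5 = -2*(2840 - 2636)/5 = -⅖*204 = -408/5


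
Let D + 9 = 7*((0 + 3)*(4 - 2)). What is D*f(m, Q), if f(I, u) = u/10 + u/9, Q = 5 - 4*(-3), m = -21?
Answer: 3553/30 ≈ 118.43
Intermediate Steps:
Q = 17 (Q = 5 + 12 = 17)
f(I, u) = 19*u/90 (f(I, u) = u*(⅒) + u*(⅑) = u/10 + u/9 = 19*u/90)
D = 33 (D = -9 + 7*((0 + 3)*(4 - 2)) = -9 + 7*(3*2) = -9 + 7*6 = -9 + 42 = 33)
D*f(m, Q) = 33*((19/90)*17) = 33*(323/90) = 3553/30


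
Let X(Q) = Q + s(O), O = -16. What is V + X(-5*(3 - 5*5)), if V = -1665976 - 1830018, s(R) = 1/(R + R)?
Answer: -111868289/32 ≈ -3.4959e+6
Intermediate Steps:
s(R) = 1/(2*R)
X(Q) = -1/32 + Q (X(Q) = Q + (½)/(-16) = Q + (½)*(-1/16) = Q - 1/32 = -1/32 + Q)
V = -3495994
V + X(-5*(3 - 5*5)) = -3495994 + (-1/32 - 5*(3 - 5*5)) = -3495994 + (-1/32 - 5*(3 - 25)) = -3495994 + (-1/32 - 5*(-22)) = -3495994 + (-1/32 + 110) = -3495994 + 3519/32 = -111868289/32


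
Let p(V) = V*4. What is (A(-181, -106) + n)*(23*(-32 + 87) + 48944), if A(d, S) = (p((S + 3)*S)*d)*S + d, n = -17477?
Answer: 42068782226806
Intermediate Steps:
p(V) = 4*V
A(d, S) = d + 4*d*S²*(3 + S) (A(d, S) = ((4*((S + 3)*S))*d)*S + d = ((4*((3 + S)*S))*d)*S + d = ((4*(S*(3 + S)))*d)*S + d = ((4*S*(3 + S))*d)*S + d = (4*S*d*(3 + S))*S + d = 4*d*S²*(3 + S) + d = d + 4*d*S²*(3 + S))
(A(-181, -106) + n)*(23*(-32 + 87) + 48944) = (-181*(1 + 4*(-106)²*(3 - 106)) - 17477)*(23*(-32 + 87) + 48944) = (-181*(1 + 4*11236*(-103)) - 17477)*(23*55 + 48944) = (-181*(1 - 4629232) - 17477)*(1265 + 48944) = (-181*(-4629231) - 17477)*50209 = (837890811 - 17477)*50209 = 837873334*50209 = 42068782226806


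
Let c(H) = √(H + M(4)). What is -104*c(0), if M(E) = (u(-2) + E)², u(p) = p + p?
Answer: 0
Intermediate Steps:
u(p) = 2*p
M(E) = (-4 + E)² (M(E) = (2*(-2) + E)² = (-4 + E)²)
c(H) = √H (c(H) = √(H + (-4 + 4)²) = √(H + 0²) = √(H + 0) = √H)
-104*c(0) = -104*√0 = -104*0 = 0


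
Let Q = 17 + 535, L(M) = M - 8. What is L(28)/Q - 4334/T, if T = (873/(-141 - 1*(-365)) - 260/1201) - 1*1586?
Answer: 163029511363/58744092678 ≈ 2.7752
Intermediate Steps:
L(M) = -8 + M
T = -425681831/269024 (T = (873/(-141 + 365) - 260*1/1201) - 1586 = (873/224 - 260/1201) - 1586 = 990233/269024 - 1586 = -425681831/269024 ≈ -1582.3)
Q = 552
L(28)/Q - 4334/T = (-8 + 28)/552 - 4334/(-425681831/269024) = 20*(1/552) - 4334*(-269024/425681831) = 5/138 + 1165950016/425681831 = 163029511363/58744092678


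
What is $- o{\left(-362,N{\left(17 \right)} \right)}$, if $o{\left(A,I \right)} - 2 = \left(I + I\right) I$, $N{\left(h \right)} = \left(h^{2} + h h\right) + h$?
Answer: $-708052$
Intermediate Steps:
$N{\left(h \right)} = h + 2 h^{2}$ ($N{\left(h \right)} = \left(h^{2} + h^{2}\right) + h = 2 h^{2} + h = h + 2 h^{2}$)
$o{\left(A,I \right)} = 2 + 2 I^{2}$ ($o{\left(A,I \right)} = 2 + \left(I + I\right) I = 2 + 2 I I = 2 + 2 I^{2}$)
$- o{\left(-362,N{\left(17 \right)} \right)} = - (2 + 2 \left(17 \left(1 + 2 \cdot 17\right)\right)^{2}) = - (2 + 2 \left(17 \left(1 + 34\right)\right)^{2}) = - (2 + 2 \left(17 \cdot 35\right)^{2}) = - (2 + 2 \cdot 595^{2}) = - (2 + 2 \cdot 354025) = - (2 + 708050) = \left(-1\right) 708052 = -708052$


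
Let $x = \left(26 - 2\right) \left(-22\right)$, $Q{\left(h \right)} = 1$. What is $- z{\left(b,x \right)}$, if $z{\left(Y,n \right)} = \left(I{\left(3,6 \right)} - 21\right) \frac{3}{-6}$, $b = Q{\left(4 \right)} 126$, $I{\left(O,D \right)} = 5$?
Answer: $-8$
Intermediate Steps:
$x = -528$ ($x = 24 \left(-22\right) = -528$)
$b = 126$ ($b = 1 \cdot 126 = 126$)
$z{\left(Y,n \right)} = 8$ ($z{\left(Y,n \right)} = \left(5 - 21\right) \frac{3}{-6} = - 16 \cdot 3 \left(- \frac{1}{6}\right) = \left(-16\right) \left(- \frac{1}{2}\right) = 8$)
$- z{\left(b,x \right)} = \left(-1\right) 8 = -8$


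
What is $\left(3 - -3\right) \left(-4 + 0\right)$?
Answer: $-24$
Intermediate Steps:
$\left(3 - -3\right) \left(-4 + 0\right) = \left(3 + 3\right) \left(-4\right) = 6 \left(-4\right) = -24$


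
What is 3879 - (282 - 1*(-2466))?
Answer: 1131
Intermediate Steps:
3879 - (282 - 1*(-2466)) = 3879 - (282 + 2466) = 3879 - 1*2748 = 3879 - 2748 = 1131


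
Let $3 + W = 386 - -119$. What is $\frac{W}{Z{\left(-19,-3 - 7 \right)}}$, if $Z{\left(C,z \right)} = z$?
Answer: $- \frac{251}{5} \approx -50.2$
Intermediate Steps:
$W = 502$ ($W = -3 + \left(386 - -119\right) = -3 + \left(386 + 119\right) = -3 + 505 = 502$)
$\frac{W}{Z{\left(-19,-3 - 7 \right)}} = \frac{502}{-3 - 7} = \frac{502}{-10} = 502 \left(- \frac{1}{10}\right) = - \frac{251}{5}$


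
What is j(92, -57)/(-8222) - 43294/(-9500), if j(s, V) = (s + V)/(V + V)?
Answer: 533949277/117163500 ≈ 4.5573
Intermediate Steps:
j(s, V) = (V + s)/(2*V) (j(s, V) = (V + s)/((2*V)) = (V + s)*(1/(2*V)) = (V + s)/(2*V))
j(92, -57)/(-8222) - 43294/(-9500) = ((½)*(-57 + 92)/(-57))/(-8222) - 43294/(-9500) = ((½)*(-1/57)*35)*(-1/8222) - 43294*(-1/9500) = -35/114*(-1/8222) + 21647/4750 = 35/937308 + 21647/4750 = 533949277/117163500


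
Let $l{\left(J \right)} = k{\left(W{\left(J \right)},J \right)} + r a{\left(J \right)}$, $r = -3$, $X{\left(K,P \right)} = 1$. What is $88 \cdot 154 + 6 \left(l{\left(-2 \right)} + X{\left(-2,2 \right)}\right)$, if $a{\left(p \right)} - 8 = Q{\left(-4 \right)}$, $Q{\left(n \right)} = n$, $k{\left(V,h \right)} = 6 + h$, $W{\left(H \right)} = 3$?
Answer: $13510$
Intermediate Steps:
$a{\left(p \right)} = 4$ ($a{\left(p \right)} = 8 - 4 = 4$)
$l{\left(J \right)} = -6 + J$ ($l{\left(J \right)} = \left(6 + J\right) - 12 = -6 + J$)
$88 \cdot 154 + 6 \left(l{\left(-2 \right)} + X{\left(-2,2 \right)}\right) = 88 \cdot 154 + 6 \left(\left(-6 - 2\right) + 1\right) = 13552 + 6 \left(-8 + 1\right) = 13552 + 6 \left(-7\right) = 13552 - 42 = 13510$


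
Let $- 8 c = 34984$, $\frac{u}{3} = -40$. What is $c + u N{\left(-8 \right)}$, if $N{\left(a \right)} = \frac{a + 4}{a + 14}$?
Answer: $-4293$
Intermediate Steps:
$u = -120$ ($u = 3 \left(-40\right) = -120$)
$c = -4373$ ($c = \left(- \frac{1}{8}\right) 34984 = -4373$)
$N{\left(a \right)} = \frac{4 + a}{14 + a}$
$c + u N{\left(-8 \right)} = -4373 - 120 \frac{4 - 8}{14 - 8} = -4373 - 120 \cdot \frac{1}{6} \left(-4\right) = -4373 - -80 = -4373 + 80 = -4293$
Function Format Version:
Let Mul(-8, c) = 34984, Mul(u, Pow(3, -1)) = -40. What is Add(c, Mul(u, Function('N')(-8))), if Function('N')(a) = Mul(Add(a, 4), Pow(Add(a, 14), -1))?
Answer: -4293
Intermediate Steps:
u = -120 (u = Mul(3, -40) = -120)
c = -4373 (c = Mul(Rational(-1, 8), 34984) = -4373)
Function('N')(a) = Mul(Pow(Add(14, a), -1), Add(4, a)) (Function('N')(a) = Mul(Add(4, a), Pow(Add(14, a), -1)) = Mul(Pow(Add(14, a), -1), Add(4, a)))
Add(c, Mul(u, Function('N')(-8))) = Add(-4373, Mul(-120, Mul(Pow(Add(14, -8), -1), Add(4, -8)))) = Add(-4373, Mul(-120, Mul(Pow(6, -1), -4))) = Add(-4373, Mul(-120, Mul(Rational(1, 6), -4))) = Add(-4373, Mul(-120, Rational(-2, 3))) = Add(-4373, 80) = -4293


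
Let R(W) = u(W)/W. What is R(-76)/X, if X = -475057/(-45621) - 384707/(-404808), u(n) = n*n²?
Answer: 35556566518656/69952530701 ≈ 508.30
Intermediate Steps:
u(n) = n³
R(W) = W² (R(W) = W³/W = W²)
X = 69952530701/6155915256 (X = -475057*(-1/45621) - 384707*(-1/404808) = 475057/45621 + 384707/404808 = 69952530701/6155915256 ≈ 11.363)
R(-76)/X = (-76)²/(69952530701/6155915256) = 5776*(6155915256/69952530701) = 35556566518656/69952530701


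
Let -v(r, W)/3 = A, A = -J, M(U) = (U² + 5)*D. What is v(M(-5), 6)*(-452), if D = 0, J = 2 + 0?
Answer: -2712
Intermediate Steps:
J = 2
M(U) = 0 (M(U) = (U² + 5)*0 = (5 + U²)*0 = 0)
A = -2 (A = -1*2 = -2)
v(r, W) = 6 (v(r, W) = -3*(-2) = 6)
v(M(-5), 6)*(-452) = 6*(-452) = -2712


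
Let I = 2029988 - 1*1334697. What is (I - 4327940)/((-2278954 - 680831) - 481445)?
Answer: 3632649/3441230 ≈ 1.0556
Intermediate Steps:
I = 695291 (I = 2029988 - 1334697 = 695291)
(I - 4327940)/((-2278954 - 680831) - 481445) = (695291 - 4327940)/((-2278954 - 680831) - 481445) = -3632649/(-2959785 - 481445) = -3632649/(-3441230) = -3632649*(-1/3441230) = 3632649/3441230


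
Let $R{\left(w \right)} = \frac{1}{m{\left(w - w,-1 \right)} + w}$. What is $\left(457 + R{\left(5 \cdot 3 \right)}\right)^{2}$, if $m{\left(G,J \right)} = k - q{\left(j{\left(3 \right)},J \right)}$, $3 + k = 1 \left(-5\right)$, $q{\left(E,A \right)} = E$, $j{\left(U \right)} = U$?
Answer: $\frac{3345241}{16} \approx 2.0908 \cdot 10^{5}$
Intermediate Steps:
$k = -8$ ($k = -3 + 1 \left(-5\right) = -3 - 5 = -8$)
$m{\left(G,J \right)} = -11$ ($m{\left(G,J \right)} = -8 - 3 = -11$)
$R{\left(w \right)} = \frac{1}{-11 + w}$
$\left(457 + R{\left(5 \cdot 3 \right)}\right)^{2} = \left(457 + \frac{1}{-11 + 5 \cdot 3}\right)^{2} = \left(457 + \frac{1}{-11 + 15}\right)^{2} = \left(457 + \frac{1}{4}\right)^{2} = \left(\frac{1829}{4}\right)^{2} = \frac{3345241}{16}$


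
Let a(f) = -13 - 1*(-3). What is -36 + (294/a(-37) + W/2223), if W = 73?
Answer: -726556/11115 ≈ -65.367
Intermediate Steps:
a(f) = -10 (a(f) = -13 + 3 = -10)
-36 + (294/a(-37) + W/2223) = -36 + (294/(-10) + 73/2223) = -36 + (294*(-⅒) + 73*(1/2223)) = -36 + (-147/5 + 73/2223) = -36 - 326416/11115 = -726556/11115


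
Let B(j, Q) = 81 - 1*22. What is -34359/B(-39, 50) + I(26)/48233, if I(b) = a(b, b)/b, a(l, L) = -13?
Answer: -3314475353/5691494 ≈ -582.36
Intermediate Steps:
B(j, Q) = 59 (B(j, Q) = 81 - 22 = 59)
I(b) = -13/b
-34359/B(-39, 50) + I(26)/48233 = -34359/59 - 13/26/48233 = -34359*1/59 - 13*1/26*(1/48233) = -34359/59 - ½*1/48233 = -34359/59 - 1/96466 = -3314475353/5691494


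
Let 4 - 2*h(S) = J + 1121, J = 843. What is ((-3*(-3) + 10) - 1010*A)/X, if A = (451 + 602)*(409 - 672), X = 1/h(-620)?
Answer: -274114240820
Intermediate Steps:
h(S) = -980 (h(S) = 2 - (843 + 1121)/2 = 2 - 1/2*1964 = 2 - 982 = -980)
X = -1/980 (X = 1/(-980) = -1/980 ≈ -0.0010204)
A = -276939 (A = 1053*(-263) = -276939)
((-3*(-3) + 10) - 1010*A)/X = ((-3*(-3) + 10) - 1010*(-276939))/(-1/980) = ((9 + 10) + 279708390)*(-980) = (19 + 279708390)*(-980) = 279708409*(-980) = -274114240820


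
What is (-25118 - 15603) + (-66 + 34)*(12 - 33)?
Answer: -40049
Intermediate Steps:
(-25118 - 15603) + (-66 + 34)*(12 - 33) = -40721 - 32*(-21) = -40721 + 672 = -40049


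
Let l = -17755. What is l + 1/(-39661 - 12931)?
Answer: -933770961/52592 ≈ -17755.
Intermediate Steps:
l + 1/(-39661 - 12931) = -17755 + 1/(-39661 - 12931) = -17755 + 1/(-52592) = -17755 - 1/52592 = -933770961/52592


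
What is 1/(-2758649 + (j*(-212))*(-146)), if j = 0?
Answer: -1/2758649 ≈ -3.6250e-7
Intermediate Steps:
1/(-2758649 + (j*(-212))*(-146)) = 1/(-2758649 + (0*(-212))*(-146)) = 1/(-2758649 + 0*(-146)) = 1/(-2758649 + 0) = 1/(-2758649) = -1/2758649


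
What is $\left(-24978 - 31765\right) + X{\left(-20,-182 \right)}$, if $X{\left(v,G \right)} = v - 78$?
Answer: $-56841$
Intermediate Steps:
$X{\left(v,G \right)} = -78 + v$
$\left(-24978 - 31765\right) + X{\left(-20,-182 \right)} = \left(-24978 - 31765\right) - 98 = -56743 - 98 = -56841$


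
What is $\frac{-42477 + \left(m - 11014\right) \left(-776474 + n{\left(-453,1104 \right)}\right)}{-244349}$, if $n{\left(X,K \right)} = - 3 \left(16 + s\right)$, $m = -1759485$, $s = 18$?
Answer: $- \frac{1374926988947}{244349} \approx -5.6269 \cdot 10^{6}$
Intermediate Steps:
$n{\left(X,K \right)} = -102$ ($n{\left(X,K \right)} = - 3 \left(16 + 18\right) = \left(-3\right) 34 = -102$)
$\frac{-42477 + \left(m - 11014\right) \left(-776474 + n{\left(-453,1104 \right)}\right)}{-244349} = \frac{-42477 + \left(-1759485 - 11014\right) \left(-776474 - 102\right)}{-244349} = \left(-42477 - -1374927031424\right) \left(- \frac{1}{244349}\right) = \left(-42477 + 1374927031424\right) \left(- \frac{1}{244349}\right) = 1374926988947 \left(- \frac{1}{244349}\right) = - \frac{1374926988947}{244349}$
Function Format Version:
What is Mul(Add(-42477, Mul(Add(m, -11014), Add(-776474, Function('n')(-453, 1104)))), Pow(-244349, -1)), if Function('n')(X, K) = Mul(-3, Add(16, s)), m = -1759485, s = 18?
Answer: Rational(-1374926988947, 244349) ≈ -5.6269e+6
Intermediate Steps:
Function('n')(X, K) = -102 (Function('n')(X, K) = Mul(-3, Add(16, 18)) = Mul(-3, 34) = -102)
Mul(Add(-42477, Mul(Add(m, -11014), Add(-776474, Function('n')(-453, 1104)))), Pow(-244349, -1)) = Mul(Add(-42477, Mul(Add(-1759485, -11014), Add(-776474, -102))), Pow(-244349, -1)) = Mul(Add(-42477, Mul(-1770499, -776576)), Rational(-1, 244349)) = Mul(Add(-42477, 1374927031424), Rational(-1, 244349)) = Mul(1374926988947, Rational(-1, 244349)) = Rational(-1374926988947, 244349)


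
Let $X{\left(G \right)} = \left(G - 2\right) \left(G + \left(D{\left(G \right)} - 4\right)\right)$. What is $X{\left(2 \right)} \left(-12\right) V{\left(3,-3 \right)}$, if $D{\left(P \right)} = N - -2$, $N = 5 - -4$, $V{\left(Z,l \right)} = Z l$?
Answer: $0$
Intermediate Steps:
$N = 9$ ($N = 5 + 4 = 9$)
$D{\left(P \right)} = 11$ ($D{\left(P \right)} = 9 - -2 = 9 + 2 = 11$)
$X{\left(G \right)} = \left(-2 + G\right) \left(7 + G\right)$ ($X{\left(G \right)} = \left(G - 2\right) \left(G + \left(11 - 4\right)\right) = \left(-2 + G\right) \left(G + 7\right) = \left(-2 + G\right) \left(7 + G\right)$)
$X{\left(2 \right)} \left(-12\right) V{\left(3,-3 \right)} = \left(-14 + 2^{2} + 5 \cdot 2\right) \left(-12\right) 3 \left(-3\right) = \left(-14 + 4 + 10\right) \left(-12\right) \left(-9\right) = 0 \left(-12\right) \left(-9\right) = 0 \left(-9\right) = 0$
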